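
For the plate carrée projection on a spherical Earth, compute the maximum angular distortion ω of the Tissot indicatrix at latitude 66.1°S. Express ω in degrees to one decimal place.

In the plate carrée (x = Rλ, y = Rφ), meridians are true-scale (h = 1) and parallels are stretched by k = sec φ.
At 66.1°: h = 1.000, k = 2.468; principal scales a = 2.468, b = 1.000.
sin(ω/2) = (a − b)/(a + b) = 1.468/3.468 = 0.4233, so ω = 2 arcsin(0.4233) ≈ 50.1°.

50.1°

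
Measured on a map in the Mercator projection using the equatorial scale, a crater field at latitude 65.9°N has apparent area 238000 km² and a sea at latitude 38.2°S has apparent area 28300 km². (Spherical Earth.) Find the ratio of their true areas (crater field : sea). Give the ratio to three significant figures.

2.27

Mercator's areal exaggeration is sec²φ; hence true area = (apparent area) · cos²φ.
True area of crater field: 238000 × cos²(65.9°) = 238000 × 0.1667 = 39680 km².
True area of sea: 28300 × cos²(38.2°) = 28300 × 0.6176 = 17480 km².
Ratio = 39680 / 17480 ≈ 2.27.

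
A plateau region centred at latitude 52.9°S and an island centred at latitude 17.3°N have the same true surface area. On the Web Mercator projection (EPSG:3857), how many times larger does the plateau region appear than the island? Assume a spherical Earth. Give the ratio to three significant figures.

Mercator areal scale is sec²φ.
At 52.9°: sec²(52.9°) = 1/0.6032² = 2.748.
At 17.3°: sec²(17.3°) = 1/0.9548² = 1.097.
Ratio = 2.748/1.097 = cos²(17.3°)/cos²(52.9°) ≈ 2.51.

2.51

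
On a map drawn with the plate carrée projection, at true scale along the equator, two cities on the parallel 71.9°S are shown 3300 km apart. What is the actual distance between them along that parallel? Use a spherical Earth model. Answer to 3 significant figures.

In the plate carrée (x = Rλ, y = Rφ), meridians are true-scale (h = 1) and parallels are stretched by k = sec φ.
Along the parallel at 71.9°, map distances are exaggerated by k = sec 71.9° = 3.219.
True distance = 3300 / 3.219 = 3300 × cos 71.9° ≈ 1030 km.

1030 km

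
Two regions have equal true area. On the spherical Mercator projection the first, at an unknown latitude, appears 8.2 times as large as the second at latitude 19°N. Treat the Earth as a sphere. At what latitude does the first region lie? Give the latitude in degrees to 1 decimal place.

70.7°

On Mercator, (apparent₁)/(apparent₂) = sec²φ₁ / sec²φ₂ when true areas are equal.
cos²φ₂ / cos²φ₁ = 8.2  ⇒  cos φ₁ = cos 19° / √8.2 = 0.9455/2.864 = 0.3302.
φ₁ = arccos(0.3302) ≈ 70.7°.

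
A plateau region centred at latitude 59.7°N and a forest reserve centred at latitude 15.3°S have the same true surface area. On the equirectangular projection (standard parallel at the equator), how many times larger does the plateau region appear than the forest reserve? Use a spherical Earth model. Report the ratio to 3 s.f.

For the equirectangular projection with φ₀ = 0 (plate carrée), h = 1 along meridians and k = sec φ along parallels.
Areal scale at 59.7°: h·k = 1.000 × 1.982 = 1.982.
Areal scale at 15.3°: h·k = 1.000 × 1.037 = 1.037.
Ratio = 1.982/1.037 ≈ 1.91.

1.91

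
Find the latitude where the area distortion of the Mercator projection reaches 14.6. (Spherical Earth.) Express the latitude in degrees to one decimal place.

Mercator areal scale is sec²φ.
sec²φ = 14.6  ⇒  cos²φ = 0.06849  ⇒  cos φ = 0.2617.
φ = arccos(0.2617) ≈ 74.8°.

74.8°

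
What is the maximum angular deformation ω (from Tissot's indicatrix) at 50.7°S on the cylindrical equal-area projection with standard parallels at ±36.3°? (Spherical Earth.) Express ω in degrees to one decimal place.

27.3°

For cylindrical equal-area with standard parallel φ₀, h = cos φ / cos φ₀ and k = cos φ₀ / cos φ, so h·k = 1.
At 50.7°: h = 0.7859, k = 1.272; principal scales a = 1.272, b = 0.7859.
sin(ω/2) = (a − b)/(a + b) = 0.4865/2.058 = 0.2364, so ω = 2 arcsin(0.2364) ≈ 27.3°.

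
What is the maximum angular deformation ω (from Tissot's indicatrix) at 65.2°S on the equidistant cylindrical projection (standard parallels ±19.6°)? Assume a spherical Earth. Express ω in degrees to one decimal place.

In the equirectangular projection with standard parallel φ₀ = 19.6° (x = Rλ cos φ₀, y = Rφ), meridians are true-scale (h = 1) and the parallel scale is k = cos φ₀ / cos φ.
At 65.2°: h = 1.000, k = 2.246; principal scales a = 2.246, b = 1.000.
sin(ω/2) = (a − b)/(a + b) = 1.246/3.246 = 0.3838, so ω = 2 arcsin(0.3838) ≈ 45.1°.

45.1°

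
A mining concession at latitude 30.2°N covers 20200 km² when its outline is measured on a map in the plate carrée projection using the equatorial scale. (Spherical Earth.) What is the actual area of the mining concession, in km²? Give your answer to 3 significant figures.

17500 km²

Plate carrée maps x = Rλ, y = Rφ. The meridian scale is h = 1 and the parallel scale is k = 1/cos φ = sec φ.
Areal scale = h·k = 1 × sec φ; at 30.2°, h = 1.000, k = 1.157, so h·k = 1.157.
True area = apparent / (areal scale) = 20200 / 1.157 ≈ 17500 km².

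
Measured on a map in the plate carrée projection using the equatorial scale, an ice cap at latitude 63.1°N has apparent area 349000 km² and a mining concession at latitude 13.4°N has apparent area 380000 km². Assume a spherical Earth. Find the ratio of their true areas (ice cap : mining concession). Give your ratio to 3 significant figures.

0.427

On the plate carrée, areal scale = h·k = 1 × sec φ, so true area = apparent × cos φ.
True area of ice cap: 349000 × cos(63.1°) = 349000 × 0.4524 = 157900 km².
True area of mining concession: 380000 × cos(13.4°) = 380000 × 0.9728 = 369700 km².
Ratio = 157900 / 369700 ≈ 0.427.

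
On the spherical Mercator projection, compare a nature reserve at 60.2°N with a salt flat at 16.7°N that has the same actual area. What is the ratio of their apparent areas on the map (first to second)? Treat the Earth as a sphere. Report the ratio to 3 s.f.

3.71

On Mercator, area is exaggerated by sec²φ = 1/cos²φ.
At 60.2°: sec²(60.2°) = 1/0.4970² = 4.049.
At 16.7°: sec²(16.7°) = 1/0.9578² = 1.090.
Ratio = 4.049/1.090 = cos²(16.7°)/cos²(60.2°) ≈ 3.71.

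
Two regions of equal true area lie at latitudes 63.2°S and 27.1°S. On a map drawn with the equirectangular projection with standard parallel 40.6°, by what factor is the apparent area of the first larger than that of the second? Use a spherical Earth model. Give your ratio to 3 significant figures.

With standard parallel φ₀ = 40.6°, the equirectangular projection gives x = Rλ cos φ₀, y = Rφ, so h = 1 and k = cos 40.6° / cos φ.
Areal scale at 63.2°: h·k = 1.000 × 1.684 = 1.684.
Areal scale at 27.1°: h·k = 1.000 × 0.8529 = 0.8529.
Ratio = 1.684/0.8529 ≈ 1.97.

1.97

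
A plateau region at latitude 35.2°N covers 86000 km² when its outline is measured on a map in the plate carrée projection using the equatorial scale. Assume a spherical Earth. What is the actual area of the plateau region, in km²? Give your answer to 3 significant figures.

70300 km²

Plate carrée maps x = Rλ, y = Rφ. The meridian scale is h = 1 and the parallel scale is k = 1/cos φ = sec φ.
Areal scale = h·k = 1 × sec φ; at 35.2°, h = 1.000, k = 1.224, so h·k = 1.224.
True area = apparent / (areal scale) = 86000 / 1.224 ≈ 70300 km².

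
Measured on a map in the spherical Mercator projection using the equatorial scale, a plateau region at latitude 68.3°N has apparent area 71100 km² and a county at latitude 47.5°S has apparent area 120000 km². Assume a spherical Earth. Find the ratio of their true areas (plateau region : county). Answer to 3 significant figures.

0.177

Mercator's areal exaggeration is sec²φ; hence true area = (apparent area) · cos²φ.
True area of plateau region: 71100 × cos²(68.3°) = 71100 × 0.1367 = 9720 km².
True area of county: 120000 × cos²(47.5°) = 120000 × 0.4564 = 54770 km².
Ratio = 9720 / 54770 ≈ 0.177.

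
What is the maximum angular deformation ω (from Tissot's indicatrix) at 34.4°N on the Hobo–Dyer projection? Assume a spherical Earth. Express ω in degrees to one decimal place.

Hobo–Dyer is a cylindrical equal-area projection with standard parallels at ±37.5°. A cylindrical equal-area projection with standard parallel φ₀ has meridian scale h = cos φ / cos φ₀ and parallel scale k = cos φ₀ / cos φ (so areas are preserved, h·k = 1).
At 34.4°: h = 1.040, k = 0.9615; principal scales a = 1.040, b = 0.9615.
sin(ω/2) = (a − b)/(a + b) = 0.07852/2.002 = 0.03923, so ω = 2 arcsin(0.03923) ≈ 4.5°.

4.5°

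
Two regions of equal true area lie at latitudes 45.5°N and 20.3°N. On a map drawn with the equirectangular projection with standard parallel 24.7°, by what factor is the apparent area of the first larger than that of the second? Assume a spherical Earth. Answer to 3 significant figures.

1.34

With standard parallel φ₀ = 24.7°, the equirectangular projection gives x = Rλ cos φ₀, y = Rφ, so h = 1 and k = cos 24.7° / cos φ.
Areal scale at 45.5°: h·k = 1.000 × 1.296 = 1.296.
Areal scale at 20.3°: h·k = 1.000 × 0.9687 = 0.9687.
Ratio = 1.296/0.9687 ≈ 1.34.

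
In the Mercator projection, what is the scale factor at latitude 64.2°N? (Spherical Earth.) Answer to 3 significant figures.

Mercator is conformal, so the point scale is isotropic: h = k = sec φ = 1/cos φ.
k = 1/cos 64.2° = 1/0.4352 = 2.298.

2.30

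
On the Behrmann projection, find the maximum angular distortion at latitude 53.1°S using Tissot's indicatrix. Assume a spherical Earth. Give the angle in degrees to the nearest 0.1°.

Behrmann is a cylindrical equal-area projection with standard parallels at ±30°. For cylindrical equal-area with standard parallel φ₀, h = cos φ / cos φ₀ and k = cos φ₀ / cos φ, so h·k = 1.
At 53.1°: h = 0.6933, k = 1.442; principal scales a = 1.442, b = 0.6933.
sin(ω/2) = (a − b)/(a + b) = 0.7491/2.136 = 0.3507, so ω = 2 arcsin(0.3507) ≈ 41.1°.

41.1°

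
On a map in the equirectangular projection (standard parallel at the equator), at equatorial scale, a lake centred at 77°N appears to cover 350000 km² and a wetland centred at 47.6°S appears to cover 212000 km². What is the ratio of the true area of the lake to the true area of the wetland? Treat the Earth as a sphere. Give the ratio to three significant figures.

Plate carrée has h = 1 and k = sec φ, giving areal scale sec φ; true area = (apparent area) · cos φ.
True area of lake: 350000 × cos(77°) = 350000 × 0.2250 = 78730 km².
True area of wetland: 212000 × cos(47.6°) = 212000 × 0.6743 = 143000 km².
Ratio = 78730 / 143000 ≈ 0.551.

0.551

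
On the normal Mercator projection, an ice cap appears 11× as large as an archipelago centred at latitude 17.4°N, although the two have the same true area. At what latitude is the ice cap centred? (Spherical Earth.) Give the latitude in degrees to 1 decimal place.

73.3°

Mercator areal scale is sec²φ, so apparent-area ratio = sec²φ₁ / sec²φ₂ = cos²φ₂ / cos²φ₁.
cos²φ₂ / cos²φ₁ = 11  ⇒  cos φ₁ = cos 17.4° / √11 = 0.9542/3.317 = 0.2877.
φ₁ = arccos(0.2877) ≈ 73.3°.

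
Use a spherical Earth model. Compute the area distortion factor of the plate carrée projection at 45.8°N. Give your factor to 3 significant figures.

Plate carrée maps x = Rλ, y = Rφ. The meridian scale is h = 1 and the parallel scale is k = 1/cos φ = sec φ.
Areal scale = h·k = 1 × sec φ; at 45.8°, h = 1.000, k = 1.434, so h·k = 1.434.

1.43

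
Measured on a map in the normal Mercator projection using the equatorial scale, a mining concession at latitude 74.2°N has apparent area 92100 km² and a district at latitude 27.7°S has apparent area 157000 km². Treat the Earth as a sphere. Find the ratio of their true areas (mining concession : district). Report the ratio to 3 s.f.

0.0555

Since Mercator area scale is 1/cos²φ, the true area equals the apparent area multiplied by cos²φ.
True area of mining concession: 92100 × cos²(74.2°) = 92100 × 0.07414 = 6828 km².
True area of district: 157000 × cos²(27.7°) = 157000 × 0.7839 = 123100 km².
Ratio = 6828 / 123100 ≈ 0.0555.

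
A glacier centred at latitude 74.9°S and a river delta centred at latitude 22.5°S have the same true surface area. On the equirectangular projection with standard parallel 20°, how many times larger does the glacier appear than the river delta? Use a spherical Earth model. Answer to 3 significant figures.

3.55

With standard parallel φ₀ = 20°, the equirectangular projection gives x = Rλ cos φ₀, y = Rφ, so h = 1 and k = cos 20° / cos φ.
Areal scale at 74.9°: h·k = 1.000 × 3.607 = 3.607.
Areal scale at 22.5°: h·k = 1.000 × 1.017 = 1.017.
Ratio = 3.607/1.017 ≈ 3.55.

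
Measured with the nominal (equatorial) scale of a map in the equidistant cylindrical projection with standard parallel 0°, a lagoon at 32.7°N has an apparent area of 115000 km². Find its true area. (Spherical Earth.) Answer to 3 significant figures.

Plate carrée maps x = Rλ, y = Rφ. The meridian scale is h = 1 and the parallel scale is k = 1/cos φ = sec φ.
Areal scale = h·k = 1 × sec φ; at 32.7°, h = 1.000, k = 1.188, so h·k = 1.188.
True area = apparent / (areal scale) = 115000 / 1.188 ≈ 96800 km².

96800 km²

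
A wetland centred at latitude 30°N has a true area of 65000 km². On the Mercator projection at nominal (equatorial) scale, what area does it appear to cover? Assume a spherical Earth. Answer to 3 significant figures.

86700 km²

Mercator is conformal, so the point scale is isotropic: h = k = sec φ = 1/cos φ.
Areal scale = k² = sec²φ = 1/cos²(30°) = 1/0.8660² = 1.333.
Apparent area = 65000 × 1.333 ≈ 86700 km².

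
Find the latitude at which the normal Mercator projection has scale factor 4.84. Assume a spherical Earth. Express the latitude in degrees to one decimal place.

78.1°

Mercator scale is k = sec φ = 1/cos φ.
1/cos φ = 4.84  ⇒  cos φ = 0.2066  ⇒  φ = arccos(0.2066) ≈ 78.1°.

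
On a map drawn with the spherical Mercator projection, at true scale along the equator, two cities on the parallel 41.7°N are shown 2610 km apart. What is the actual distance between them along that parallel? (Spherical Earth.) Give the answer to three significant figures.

1950 km

Mercator is conformal, so the point scale is isotropic: h = k = sec φ = 1/cos φ.
Along the parallel at 41.7°, map distances are exaggerated by k = sec 41.7° = 1.339.
True distance = 2610 / 1.339 = 2610 × cos 41.7° ≈ 1950 km.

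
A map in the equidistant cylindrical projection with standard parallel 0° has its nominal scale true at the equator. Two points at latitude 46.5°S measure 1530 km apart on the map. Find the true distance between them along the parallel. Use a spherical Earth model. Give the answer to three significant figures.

For the equirectangular projection with φ₀ = 0 (plate carrée), h = 1 along meridians and k = sec φ along parallels.
Along the parallel at 46.5°, map distances are exaggerated by k = sec 46.5° = 1.453.
True distance = 1530 / 1.453 = 1530 × cos 46.5° ≈ 1050 km.

1050 km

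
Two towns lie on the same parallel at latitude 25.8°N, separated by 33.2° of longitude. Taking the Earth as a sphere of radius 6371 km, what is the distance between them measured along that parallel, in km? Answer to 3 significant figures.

Arc length along a parallel = R cos φ · Δλ (with Δλ in radians).
= 6371 × cos 25.8° × (33.2° × π/180) = 6371 × 0.9003 × 0.5794 ≈ 3320 km.

3320 km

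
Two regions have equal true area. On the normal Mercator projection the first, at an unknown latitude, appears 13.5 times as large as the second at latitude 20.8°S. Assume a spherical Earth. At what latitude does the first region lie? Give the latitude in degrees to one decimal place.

75.3°

On Mercator, (apparent₁)/(apparent₂) = sec²φ₁ / sec²φ₂ when true areas are equal.
cos²φ₂ / cos²φ₁ = 13.5  ⇒  cos φ₁ = cos 20.8° / √13.5 = 0.9348/3.674 = 0.2544.
φ₁ = arccos(0.2544) ≈ 75.3°.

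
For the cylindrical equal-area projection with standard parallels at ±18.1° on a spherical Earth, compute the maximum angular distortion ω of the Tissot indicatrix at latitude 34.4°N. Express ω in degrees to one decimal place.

16.2°

Cylindrical equal-area (φ₀ = 18.1°): h = cos φ / cos 18.1° along meridians, k = cos 18.1° / cos φ along parallels; h·k = 1.
At 34.4°: h = 0.8681, k = 1.152; principal scales a = 1.152, b = 0.8681.
sin(ω/2) = (a − b)/(a + b) = 0.2839/2.020 = 0.1405, so ω = 2 arcsin(0.1405) ≈ 16.2°.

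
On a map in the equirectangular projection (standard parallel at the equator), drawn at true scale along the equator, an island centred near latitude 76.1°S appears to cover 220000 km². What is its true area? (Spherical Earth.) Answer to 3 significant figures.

For the equirectangular projection with φ₀ = 0 (plate carrée), h = 1 along meridians and k = sec φ along parallels.
Areal scale = h·k = 1 × sec φ; at 76.1°, h = 1.000, k = 4.163, so h·k = 4.163.
True area = apparent / (areal scale) = 220000 / 4.163 ≈ 52900 km².

52900 km²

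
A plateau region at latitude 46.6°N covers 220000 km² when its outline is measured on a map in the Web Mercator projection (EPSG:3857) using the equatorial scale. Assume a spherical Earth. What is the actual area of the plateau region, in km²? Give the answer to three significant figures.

104000 km²

The Mercator projection is conformal; its linear scale factor is the same in every direction and equals sec φ = 1/cos φ.
Areal scale = k² = sec²φ = 1/cos²(46.6°) = 1/0.6871² = 2.118.
True area = apparent / (areal scale) = 220000 / 2.118 ≈ 104000 km².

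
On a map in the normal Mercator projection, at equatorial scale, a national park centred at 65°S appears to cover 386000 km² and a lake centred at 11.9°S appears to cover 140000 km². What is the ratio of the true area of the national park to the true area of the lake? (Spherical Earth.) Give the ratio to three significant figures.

On Mercator the areal scale is sec²φ, so true area = apparent × cos²φ.
True area of national park: 386000 × cos²(65°) = 386000 × 0.1786 = 68940 km².
True area of lake: 140000 × cos²(11.9°) = 140000 × 0.9575 = 134000 km².
Ratio = 68940 / 134000 ≈ 0.514.

0.514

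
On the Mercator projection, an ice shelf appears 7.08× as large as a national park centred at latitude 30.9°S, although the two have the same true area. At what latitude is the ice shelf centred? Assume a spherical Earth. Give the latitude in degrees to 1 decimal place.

71.2°

For equal true areas on Mercator, apparent areas scale as sec²φ, so the ratio is cos²φ₂ / cos²φ₁.
cos²φ₂ / cos²φ₁ = 7.08  ⇒  cos φ₁ = cos 30.9° / √7.08 = 0.8581/2.661 = 0.3225.
φ₁ = arccos(0.3225) ≈ 71.2°.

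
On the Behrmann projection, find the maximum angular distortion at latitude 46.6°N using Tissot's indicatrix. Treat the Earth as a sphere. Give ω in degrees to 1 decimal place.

26.3°

The Behrmann projection is cylindrical equal-area with φ₀ = 30°. For cylindrical equal-area with standard parallel φ₀, h = cos φ / cos φ₀ and k = cos φ₀ / cos φ, so h·k = 1.
At 46.6°: h = 0.7934, k = 1.260; principal scales a = 1.260, b = 0.7934.
sin(ω/2) = (a − b)/(a + b) = 0.4670/2.054 = 0.2274, so ω = 2 arcsin(0.2274) ≈ 26.3°.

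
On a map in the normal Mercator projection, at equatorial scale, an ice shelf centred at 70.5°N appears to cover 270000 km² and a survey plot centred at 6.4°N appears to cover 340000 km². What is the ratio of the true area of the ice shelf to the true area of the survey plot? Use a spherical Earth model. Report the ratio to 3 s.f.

0.0896

Since Mercator area scale is 1/cos²φ, the true area equals the apparent area multiplied by cos²φ.
True area of ice shelf: 270000 × cos²(70.5°) = 270000 × 0.1114 = 30090 km².
True area of survey plot: 340000 × cos²(6.4°) = 340000 × 0.9876 = 335800 km².
Ratio = 30090 / 335800 ≈ 0.0896.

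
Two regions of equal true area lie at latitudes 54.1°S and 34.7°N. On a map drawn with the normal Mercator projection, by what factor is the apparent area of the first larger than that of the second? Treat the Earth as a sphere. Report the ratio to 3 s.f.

Mercator areal scale is sec²φ.
At 54.1°: sec²(54.1°) = 1/0.5864² = 2.908.
At 34.7°: sec²(34.7°) = 1/0.8221² = 1.479.
Ratio = 2.908/1.479 = cos²(34.7°)/cos²(54.1°) ≈ 1.97.

1.97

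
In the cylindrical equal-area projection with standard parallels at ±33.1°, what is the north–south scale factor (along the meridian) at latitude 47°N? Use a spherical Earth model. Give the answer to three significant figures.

A cylindrical equal-area projection with standard parallel φ₀ has meridian scale h = cos φ / cos φ₀ and parallel scale k = cos φ₀ / cos φ (so areas are preserved, h·k = 1).
h = cos 47° / cos 33.1° = 0.6820/0.8377 = 0.8141.

0.814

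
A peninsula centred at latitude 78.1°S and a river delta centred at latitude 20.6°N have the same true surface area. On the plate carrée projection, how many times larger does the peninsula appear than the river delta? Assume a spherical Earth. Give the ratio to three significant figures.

4.54

In the plate carrée (x = Rλ, y = Rφ), meridians are true-scale (h = 1) and parallels are stretched by k = sec φ.
Areal scale at 78.1°: h·k = 1.000 × 4.850 = 4.850.
Areal scale at 20.6°: h·k = 1.000 × 1.068 = 1.068.
Ratio = 4.850/1.068 ≈ 4.54.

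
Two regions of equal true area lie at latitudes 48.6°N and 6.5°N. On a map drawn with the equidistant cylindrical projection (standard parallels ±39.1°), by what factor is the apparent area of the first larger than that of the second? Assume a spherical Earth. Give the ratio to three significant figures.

1.50

With standard parallel φ₀ = 39.1°, the equirectangular projection gives x = Rλ cos φ₀, y = Rφ, so h = 1 and k = cos 39.1° / cos φ.
Areal scale at 48.6°: h·k = 1.000 × 1.173 = 1.173.
Areal scale at 6.5°: h·k = 1.000 × 0.7811 = 0.7811.
Ratio = 1.173/0.7811 ≈ 1.50.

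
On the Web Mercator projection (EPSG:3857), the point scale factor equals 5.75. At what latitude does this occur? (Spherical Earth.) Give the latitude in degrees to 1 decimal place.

80.0°

Mercator scale is k = sec φ = 1/cos φ.
1/cos φ = 5.75  ⇒  cos φ = 0.1739  ⇒  φ = arccos(0.1739) ≈ 80.0°.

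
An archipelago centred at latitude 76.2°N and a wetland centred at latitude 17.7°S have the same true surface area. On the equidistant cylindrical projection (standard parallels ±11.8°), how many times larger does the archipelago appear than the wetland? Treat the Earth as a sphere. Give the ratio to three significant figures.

3.99

With standard parallel φ₀ = 11.8°, the equirectangular projection gives x = Rλ cos φ₀, y = Rφ, so h = 1 and k = cos 11.8° / cos φ.
Areal scale at 76.2°: h·k = 1.000 × 4.104 = 4.104.
Areal scale at 17.7°: h·k = 1.000 × 1.028 = 1.028.
Ratio = 4.104/1.028 ≈ 3.99.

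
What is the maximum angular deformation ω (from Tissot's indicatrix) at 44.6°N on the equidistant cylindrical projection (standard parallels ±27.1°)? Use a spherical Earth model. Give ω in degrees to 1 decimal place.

12.8°

In the equirectangular projection with standard parallel φ₀ = 27.1° (x = Rλ cos φ₀, y = Rφ), meridians are true-scale (h = 1) and the parallel scale is k = cos φ₀ / cos φ.
At 44.6°: h = 1.000, k = 1.250; principal scales a = 1.250, b = 1.000.
sin(ω/2) = (a − b)/(a + b) = 0.2503/2.250 = 0.1112, so ω = 2 arcsin(0.1112) ≈ 12.8°.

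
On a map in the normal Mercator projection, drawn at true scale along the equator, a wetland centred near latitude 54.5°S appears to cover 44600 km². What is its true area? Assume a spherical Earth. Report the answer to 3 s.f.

15000 km²

Mercator is conformal, so the point scale is isotropic: h = k = sec φ = 1/cos φ.
Areal scale = k² = sec²φ = 1/cos²(54.5°) = 1/0.5807² = 2.965.
True area = apparent / (areal scale) = 44600 / 2.965 ≈ 15000 km².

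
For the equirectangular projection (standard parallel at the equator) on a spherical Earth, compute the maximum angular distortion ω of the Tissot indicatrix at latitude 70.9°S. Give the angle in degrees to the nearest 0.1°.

60.9°

In the plate carrée (x = Rλ, y = Rφ), meridians are true-scale (h = 1) and parallels are stretched by k = sec φ.
At 70.9°: h = 1.000, k = 3.056; principal scales a = 3.056, b = 1.000.
sin(ω/2) = (a − b)/(a + b) = 2.056/4.056 = 0.5069, so ω = 2 arcsin(0.5069) ≈ 60.9°.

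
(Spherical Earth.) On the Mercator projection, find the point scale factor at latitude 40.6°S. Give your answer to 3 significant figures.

For Mercator, h = k = sec φ (a conformal cylindrical projection has a single point scale, 1/cos φ).
k = 1/cos 40.6° = 1/0.7593 = 1.317.

1.32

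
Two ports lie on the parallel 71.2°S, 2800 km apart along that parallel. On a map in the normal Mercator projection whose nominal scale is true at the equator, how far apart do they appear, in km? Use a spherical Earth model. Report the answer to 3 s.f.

Mercator is conformal, so the point scale is isotropic: h = k = sec φ = 1/cos φ.
Along the parallel, k = sec 71.2° = 1/0.3223 = 3.103.
Map distance = 2800 × 3.103 ≈ 8690 km.

8690 km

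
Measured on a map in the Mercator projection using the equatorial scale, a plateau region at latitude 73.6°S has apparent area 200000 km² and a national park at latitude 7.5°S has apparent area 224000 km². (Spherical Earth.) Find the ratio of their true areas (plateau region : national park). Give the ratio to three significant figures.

0.0724

Mercator's areal exaggeration is sec²φ; hence true area = (apparent area) · cos²φ.
True area of plateau region: 200000 × cos²(73.6°) = 200000 × 0.07972 = 15940 km².
True area of national park: 224000 × cos²(7.5°) = 224000 × 0.9830 = 220200 km².
Ratio = 15940 / 220200 ≈ 0.0724.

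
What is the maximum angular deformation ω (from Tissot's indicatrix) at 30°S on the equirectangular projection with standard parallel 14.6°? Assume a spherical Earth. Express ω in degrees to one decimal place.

6.4°

The equidistant cylindrical projection with φ₀ = 14.6° has h = 1 (meridians true) and k = cos φ₀ / cos φ along parallels.
At 30°: h = 1.000, k = 1.117; principal scales a = 1.117, b = 1.000.
sin(ω/2) = (a − b)/(a + b) = 0.1174/2.117 = 0.05545, so ω = 2 arcsin(0.05545) ≈ 6.4°.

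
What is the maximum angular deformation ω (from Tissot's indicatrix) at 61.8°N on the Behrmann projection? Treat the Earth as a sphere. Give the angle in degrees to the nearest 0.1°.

65.5°

The Behrmann projection is cylindrical equal-area with φ₀ = 30°. Cylindrical equal-area (φ₀ = 30°): h = cos φ / cos 30° along meridians, k = cos 30° / cos φ along parallels; h·k = 1.
At 61.8°: h = 0.5457, k = 1.833; principal scales a = 1.833, b = 0.5457.
sin(ω/2) = (a − b)/(a + b) = 1.287/2.378 = 0.5411, so ω = 2 arcsin(0.5411) ≈ 65.5°.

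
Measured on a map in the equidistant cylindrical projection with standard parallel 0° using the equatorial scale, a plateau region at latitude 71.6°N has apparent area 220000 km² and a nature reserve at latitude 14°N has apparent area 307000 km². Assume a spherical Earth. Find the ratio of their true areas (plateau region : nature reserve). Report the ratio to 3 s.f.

0.233

On the plate carrée, areal scale = h·k = 1 × sec φ, so true area = apparent × cos φ.
True area of plateau region: 220000 × cos(71.6°) = 220000 × 0.3156 = 69440 km².
True area of nature reserve: 307000 × cos(14°) = 307000 × 0.9703 = 297900 km².
Ratio = 69440 / 297900 ≈ 0.233.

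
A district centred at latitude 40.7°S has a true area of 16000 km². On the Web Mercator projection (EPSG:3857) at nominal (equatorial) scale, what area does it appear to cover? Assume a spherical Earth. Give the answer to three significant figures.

27800 km²

For Mercator, h = k = sec φ (a conformal cylindrical projection has a single point scale, 1/cos φ).
Areal scale = k² = sec²φ = 1/cos²(40.7°) = 1/0.7581² = 1.740.
Apparent area = 16000 × 1.740 ≈ 27800 km².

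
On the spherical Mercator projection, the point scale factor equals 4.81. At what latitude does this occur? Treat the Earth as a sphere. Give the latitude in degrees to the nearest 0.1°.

78.0°

Mercator scale is k = sec φ = 1/cos φ.
1/cos φ = 4.81  ⇒  cos φ = 0.2079  ⇒  φ = arccos(0.2079) ≈ 78.0°.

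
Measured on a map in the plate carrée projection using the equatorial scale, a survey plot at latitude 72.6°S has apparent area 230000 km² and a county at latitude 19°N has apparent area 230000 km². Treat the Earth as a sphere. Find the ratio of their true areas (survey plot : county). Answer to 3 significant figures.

0.316

Plate carrée has h = 1 and k = sec φ, giving areal scale sec φ; true area = (apparent area) · cos φ.
True area of survey plot: 230000 × cos(72.6°) = 230000 × 0.2990 = 68780 km².
True area of county: 230000 × cos(19°) = 230000 × 0.9455 = 217500 km².
Ratio = 68780 / 217500 ≈ 0.316.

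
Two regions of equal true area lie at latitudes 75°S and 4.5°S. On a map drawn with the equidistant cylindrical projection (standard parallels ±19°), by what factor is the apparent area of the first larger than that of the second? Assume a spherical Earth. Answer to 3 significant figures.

3.85

With standard parallel φ₀ = 19°, the equirectangular projection gives x = Rλ cos φ₀, y = Rφ, so h = 1 and k = cos 19° / cos φ.
Areal scale at 75°: h·k = 1.000 × 3.653 = 3.653.
Areal scale at 4.5°: h·k = 1.000 × 0.9484 = 0.9484.
Ratio = 3.653/0.9484 ≈ 3.85.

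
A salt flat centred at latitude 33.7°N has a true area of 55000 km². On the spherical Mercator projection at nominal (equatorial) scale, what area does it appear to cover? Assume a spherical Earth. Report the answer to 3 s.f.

79500 km²

For Mercator, h = k = sec φ (a conformal cylindrical projection has a single point scale, 1/cos φ).
Areal scale = k² = sec²φ = 1/cos²(33.7°) = 1/0.8320² = 1.445.
Apparent area = 55000 × 1.445 ≈ 79500 km².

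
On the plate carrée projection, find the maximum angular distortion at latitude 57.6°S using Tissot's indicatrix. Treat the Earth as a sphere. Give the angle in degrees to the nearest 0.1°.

35.2°

For the equirectangular projection with φ₀ = 0 (plate carrée), h = 1 along meridians and k = sec φ along parallels.
At 57.6°: h = 1.000, k = 1.866; principal scales a = 1.866, b = 1.000.
sin(ω/2) = (a − b)/(a + b) = 0.8663/2.866 = 0.3022, so ω = 2 arcsin(0.3022) ≈ 35.2°.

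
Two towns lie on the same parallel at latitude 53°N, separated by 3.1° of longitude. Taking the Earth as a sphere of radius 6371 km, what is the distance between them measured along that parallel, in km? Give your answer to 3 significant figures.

Arc length along a parallel = R cos φ · Δλ (with Δλ in radians).
= 6371 × cos 53° × (3.1° × π/180) = 6371 × 0.6018 × 0.05411 ≈ 207 km.

207 km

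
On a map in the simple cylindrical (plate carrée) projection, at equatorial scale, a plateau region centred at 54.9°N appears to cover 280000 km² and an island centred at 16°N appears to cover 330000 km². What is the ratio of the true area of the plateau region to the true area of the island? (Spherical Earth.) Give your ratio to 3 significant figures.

On the plate carrée, areal scale = h·k = 1 × sec φ, so true area = apparent × cos φ.
True area of plateau region: 280000 × cos(54.9°) = 280000 × 0.5750 = 161000 km².
True area of island: 330000 × cos(16°) = 330000 × 0.9613 = 317200 km².
Ratio = 161000 / 317200 ≈ 0.508.

0.508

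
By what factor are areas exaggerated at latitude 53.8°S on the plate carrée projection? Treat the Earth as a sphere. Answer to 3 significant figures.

1.69

For the equirectangular projection with φ₀ = 0 (plate carrée), h = 1 along meridians and k = sec φ along parallels.
Areal scale = h·k = 1 × sec φ; at 53.8°, h = 1.000, k = 1.693, so h·k = 1.693.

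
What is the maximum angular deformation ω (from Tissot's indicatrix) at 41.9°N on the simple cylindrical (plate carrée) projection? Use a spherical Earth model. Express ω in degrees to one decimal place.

16.9°

In the plate carrée (x = Rλ, y = Rφ), meridians are true-scale (h = 1) and parallels are stretched by k = sec φ.
At 41.9°: h = 1.000, k = 1.344; principal scales a = 1.344, b = 1.000.
sin(ω/2) = (a − b)/(a + b) = 0.3435/2.344 = 0.1466, so ω = 2 arcsin(0.1466) ≈ 16.9°.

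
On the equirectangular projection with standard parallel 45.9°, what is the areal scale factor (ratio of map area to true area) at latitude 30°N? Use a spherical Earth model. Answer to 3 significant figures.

The equidistant cylindrical projection with φ₀ = 45.9° has h = 1 (meridians true) and k = cos φ₀ / cos φ along parallels.
Areal scale = h·k = 1 × cos φ₀ / cos φ; at 30°, h = 1.000, k = 0.8036, so h·k = 0.8036.

0.804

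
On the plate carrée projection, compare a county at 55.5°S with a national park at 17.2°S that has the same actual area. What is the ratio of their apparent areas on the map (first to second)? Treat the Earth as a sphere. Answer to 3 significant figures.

1.69

Plate carrée maps x = Rλ, y = Rφ. The meridian scale is h = 1 and the parallel scale is k = 1/cos φ = sec φ.
Areal scale at 55.5°: h·k = 1.000 × 1.766 = 1.766.
Areal scale at 17.2°: h·k = 1.000 × 1.047 = 1.047.
Ratio = 1.766/1.047 ≈ 1.69.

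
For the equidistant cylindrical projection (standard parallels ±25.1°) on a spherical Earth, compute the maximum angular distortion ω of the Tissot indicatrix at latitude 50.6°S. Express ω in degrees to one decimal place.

20.3°

The equidistant cylindrical projection with φ₀ = 25.1° has h = 1 (meridians true) and k = cos φ₀ / cos φ along parallels.
At 50.6°: h = 1.000, k = 1.427; principal scales a = 1.427, b = 1.000.
sin(ω/2) = (a − b)/(a + b) = 0.4267/2.427 = 0.1758, so ω = 2 arcsin(0.1758) ≈ 20.3°.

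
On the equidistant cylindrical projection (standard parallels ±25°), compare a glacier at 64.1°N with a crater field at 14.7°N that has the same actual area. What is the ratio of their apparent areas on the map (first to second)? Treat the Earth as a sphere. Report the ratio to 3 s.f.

The equidistant cylindrical projection with φ₀ = 25° has h = 1 (meridians true) and k = cos φ₀ / cos φ along parallels.
Areal scale at 64.1°: h·k = 1.000 × 2.075 = 2.075.
Areal scale at 14.7°: h·k = 1.000 × 0.9370 = 0.9370.
Ratio = 2.075/0.9370 ≈ 2.21.

2.21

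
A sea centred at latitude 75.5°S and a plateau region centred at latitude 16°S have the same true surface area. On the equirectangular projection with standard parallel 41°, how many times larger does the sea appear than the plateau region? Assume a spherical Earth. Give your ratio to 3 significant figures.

3.84

The equidistant cylindrical projection with φ₀ = 41° has h = 1 (meridians true) and k = cos φ₀ / cos φ along parallels.
Areal scale at 75.5°: h·k = 1.000 × 3.014 = 3.014.
Areal scale at 16°: h·k = 1.000 × 0.7851 = 0.7851.
Ratio = 3.014/0.7851 ≈ 3.84.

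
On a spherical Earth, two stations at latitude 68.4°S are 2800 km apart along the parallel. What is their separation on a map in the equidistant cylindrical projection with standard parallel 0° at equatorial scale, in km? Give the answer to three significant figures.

Plate carrée maps x = Rλ, y = Rφ. The meridian scale is h = 1 and the parallel scale is k = 1/cos φ = sec φ.
Along the parallel, k = sec 68.4° = 1/0.3681 = 2.716.
Map distance = 2800 × 2.716 ≈ 7610 km.

7610 km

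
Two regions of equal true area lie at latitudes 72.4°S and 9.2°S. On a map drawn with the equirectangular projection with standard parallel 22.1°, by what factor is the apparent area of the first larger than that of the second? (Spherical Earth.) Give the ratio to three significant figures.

3.26

The equidistant cylindrical projection with φ₀ = 22.1° has h = 1 (meridians true) and k = cos φ₀ / cos φ along parallels.
Areal scale at 72.4°: h·k = 1.000 × 3.064 = 3.064.
Areal scale at 9.2°: h·k = 1.000 × 0.9386 = 0.9386.
Ratio = 3.064/0.9386 ≈ 3.26.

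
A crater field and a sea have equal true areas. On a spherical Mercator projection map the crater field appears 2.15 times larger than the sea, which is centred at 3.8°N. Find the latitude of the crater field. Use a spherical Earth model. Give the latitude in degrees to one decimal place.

On Mercator, (apparent₁)/(apparent₂) = sec²φ₁ / sec²φ₂ when true areas are equal.
cos²φ₂ / cos²φ₁ = 2.15  ⇒  cos φ₁ = cos 3.8° / √2.15 = 0.9978/1.466 = 0.6805.
φ₁ = arccos(0.6805) ≈ 47.1°.

47.1°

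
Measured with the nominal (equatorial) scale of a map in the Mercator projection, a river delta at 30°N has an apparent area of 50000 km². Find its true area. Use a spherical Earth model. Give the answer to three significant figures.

Mercator is conformal, so the point scale is isotropic: h = k = sec φ = 1/cos φ.
Areal scale = k² = sec²φ = 1/cos²(30°) = 1/0.8660² = 1.333.
True area = apparent / (areal scale) = 50000 / 1.333 ≈ 37500 km².

37500 km²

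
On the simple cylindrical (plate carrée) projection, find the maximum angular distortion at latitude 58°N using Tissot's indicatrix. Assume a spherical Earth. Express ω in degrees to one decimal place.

For the equirectangular projection with φ₀ = 0 (plate carrée), h = 1 along meridians and k = sec φ along parallels.
At 58°: h = 1.000, k = 1.887; principal scales a = 1.887, b = 1.000.
sin(ω/2) = (a − b)/(a + b) = 0.8871/2.887 = 0.3073, so ω = 2 arcsin(0.3073) ≈ 35.8°.

35.8°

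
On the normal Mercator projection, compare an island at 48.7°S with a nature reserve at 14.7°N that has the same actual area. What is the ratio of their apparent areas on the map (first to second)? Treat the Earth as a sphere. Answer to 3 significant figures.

2.15

Mercator is conformal with k = sec φ, so areal scale = k² = sec²φ.
At 48.7°: sec²(48.7°) = 1/0.6600² = 2.296.
At 14.7°: sec²(14.7°) = 1/0.9673² = 1.069.
Ratio = 2.296/1.069 = cos²(14.7°)/cos²(48.7°) ≈ 2.15.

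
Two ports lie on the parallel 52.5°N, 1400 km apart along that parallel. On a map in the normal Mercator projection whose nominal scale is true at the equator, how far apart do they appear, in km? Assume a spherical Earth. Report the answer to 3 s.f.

2300 km

The Mercator projection is conformal; its linear scale factor is the same in every direction and equals sec φ = 1/cos φ.
Along the parallel, k = sec 52.5° = 1/0.6088 = 1.643.
Map distance = 1400 × 1.643 ≈ 2300 km.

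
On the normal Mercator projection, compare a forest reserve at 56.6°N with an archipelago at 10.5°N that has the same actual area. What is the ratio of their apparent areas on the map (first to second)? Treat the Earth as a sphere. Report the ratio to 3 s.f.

3.19

On Mercator, area is exaggerated by sec²φ = 1/cos²φ.
At 56.6°: sec²(56.6°) = 1/0.5505² = 3.300.
At 10.5°: sec²(10.5°) = 1/0.9833² = 1.034.
Ratio = 3.300/1.034 = cos²(10.5°)/cos²(56.6°) ≈ 3.19.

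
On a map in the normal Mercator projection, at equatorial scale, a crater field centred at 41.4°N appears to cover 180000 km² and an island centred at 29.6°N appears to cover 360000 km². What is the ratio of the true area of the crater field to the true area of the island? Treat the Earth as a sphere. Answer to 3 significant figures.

Mercator's areal exaggeration is sec²φ; hence true area = (apparent area) · cos²φ.
True area of crater field: 180000 × cos²(41.4°) = 180000 × 0.5627 = 101300 km².
True area of island: 360000 × cos²(29.6°) = 360000 × 0.7560 = 272200 km².
Ratio = 101300 / 272200 ≈ 0.372.

0.372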